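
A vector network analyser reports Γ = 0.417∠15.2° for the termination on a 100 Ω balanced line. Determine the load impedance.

Z_L ≈ 224 + j59.2 Ω

Z_L = Z_0·(1 + Γ)/(1 − Γ) = 100·(1.4 + j0.109)/(0.598 − j0.109)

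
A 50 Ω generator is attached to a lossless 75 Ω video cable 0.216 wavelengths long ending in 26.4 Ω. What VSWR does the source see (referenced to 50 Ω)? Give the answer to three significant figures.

VSWR ≈ 4.16

βl = 2π × 0.216 = 77.8°
tan(βl) = 4.61
Z_in = Z_0·(Z_L + jZ_0·tanβl)/(Z_0 + jZ_L·tanβl) = 162 + j83.4 Ω
Γ_s = (Z_in − Z_s)/(Z_in + Z_s) = (112 + j83.4)/(212 + j83.4), |Γ_s| = 0.613
VSWR = (1 + |Γ_s|)/(1 − |Γ_s|)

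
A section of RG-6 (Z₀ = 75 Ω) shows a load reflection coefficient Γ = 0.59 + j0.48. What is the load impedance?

Z_L = Z_0·(1 + Γ)/(1 − Γ) = 75·(1.59 + j0.48)/(0.41 − j0.48)

Z_L ≈ 79.3 + j181 Ω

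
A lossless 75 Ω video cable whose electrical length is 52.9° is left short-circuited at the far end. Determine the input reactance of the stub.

X_in ≈ 99.2 Ω (inductive)

tan(βl) = 1.32
For a short-circuited stub, Z_in = jZ_0·tan(βl)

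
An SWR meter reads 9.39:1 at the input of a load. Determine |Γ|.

|Γ| = (S − 1)/(S + 1) = (9.39 − 1)/(9.39 + 1) = 8.39/10.4

|Γ| ≈ 0.808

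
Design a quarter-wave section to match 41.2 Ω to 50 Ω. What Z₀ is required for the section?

Z_qwt ≈ 45.4 Ω

Z_qwt = √(Z_0·R_L) = √(50 × 41.2) = √2060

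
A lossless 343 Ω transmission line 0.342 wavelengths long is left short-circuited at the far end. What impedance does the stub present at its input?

βl = 2π × 0.342 = 123°
tan(βl) = -1.53
For a short-circuited stub, Z_in = jZ_0·tan(βl)

Z_in ≈ −j526 Ω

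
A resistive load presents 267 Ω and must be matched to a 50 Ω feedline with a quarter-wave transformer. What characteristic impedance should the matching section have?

Z_qwt ≈ 116 Ω

Z_qwt = √(Z_0·R_L) = √(50 × 267) = √13350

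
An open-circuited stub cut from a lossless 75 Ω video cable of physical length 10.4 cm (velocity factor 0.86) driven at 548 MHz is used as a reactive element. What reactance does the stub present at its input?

X_in ≈ -13.9 Ω (capacitive)

λ = v/f = 0.86·c / 548 MHz = 0.471 m
βl = 2π·l/λ = 2π × 0.221 = 79.5°
tan(βl) = 5.41
For an open-circuited stub, Z_in = −jZ_0·cot(βl) = −jZ_0/tan(βl)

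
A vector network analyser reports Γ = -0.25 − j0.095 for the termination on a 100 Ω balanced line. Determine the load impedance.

Z_L = Z_0·(1 + Γ)/(1 − Γ) = 100·(0.75 − j0.095)/(1.25 + j0.095)

Z_L ≈ 59.1 − j12.1 Ω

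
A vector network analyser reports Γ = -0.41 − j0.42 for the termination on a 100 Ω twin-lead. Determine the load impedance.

Z_L = Z_0·(1 + Γ)/(1 − Γ) = 100·(0.59 − j0.42)/(1.41 + j0.42)

Z_L ≈ 30.3 − j38.8 Ω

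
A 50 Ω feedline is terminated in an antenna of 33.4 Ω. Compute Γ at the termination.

Γ = -0.199

Γ = (Z_L − Z_0)/(Z_L + Z_0) = (33.4 − 50)/(33.4 + 50) = -16.6/83.4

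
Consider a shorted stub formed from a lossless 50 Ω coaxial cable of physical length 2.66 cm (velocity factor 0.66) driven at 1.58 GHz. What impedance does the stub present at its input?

Z_in ≈ +j207 Ω

λ = v/f = 0.66·c / 1.58 GHz = 0.125 m
βl = 2π·l/λ = 2π × 0.212 = 76.4°
tan(βl) = 4.14
For a shorted stub, Z_in = jZ_0·tan(βl)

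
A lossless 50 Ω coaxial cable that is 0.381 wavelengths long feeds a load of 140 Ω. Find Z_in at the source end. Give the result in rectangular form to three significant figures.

βl = 2π × 0.381 = 137°
tan(βl) = tan(137°) = -0.927
Z_in = Z_0·(Z_L + jZ_0·tanβl)/(Z_0 + jZ_L·tanβl)
     = 50·(140 − j46.4)/(50 − j130)

Z_in ≈ 33.6 + j41 Ω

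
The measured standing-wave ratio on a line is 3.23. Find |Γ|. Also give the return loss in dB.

|Γ| ≈ 0.527; return loss ≈ 5.56 dB

|Γ| = (S − 1)/(S + 1) = (3.23 − 1)/(3.23 + 1) = 2.23/4.23
RL = −20·log₁₀|Γ| = −20·log₁₀(0.527)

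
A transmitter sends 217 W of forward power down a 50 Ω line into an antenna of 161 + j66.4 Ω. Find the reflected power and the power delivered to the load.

P_reflected ≈ 74.2 W; P_delivered ≈ 143 W

|Γ| = |(111 + j66.4)/(211 + j66.4)| = 0.585
|Γ|² = 0.342
P_refl = |Γ|²·P_inc = 74.2 W, P_del = (1 − |Γ|²)·P_inc = 143 W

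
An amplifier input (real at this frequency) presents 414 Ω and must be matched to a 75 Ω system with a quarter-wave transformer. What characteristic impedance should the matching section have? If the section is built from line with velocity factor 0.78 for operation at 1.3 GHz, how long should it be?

Z_qwt ≈ 176 Ω; length ≈ 4.5 cm

Z_qwt = √(Z_0·R_L) = √(75 × 414) = √31050
λ = 0.78·c/f = 0.18 m, so l = λ/4 = 0.045 m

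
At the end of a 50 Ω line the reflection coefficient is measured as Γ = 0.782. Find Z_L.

Z_L = Z_0·(1 + Γ)/(1 − Γ) = 50·(1.78)/(0.218)

Z_L ≈ 409 Ω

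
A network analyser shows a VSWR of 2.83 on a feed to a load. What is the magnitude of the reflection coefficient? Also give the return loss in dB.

|Γ| ≈ 0.478; return loss ≈ 6.41 dB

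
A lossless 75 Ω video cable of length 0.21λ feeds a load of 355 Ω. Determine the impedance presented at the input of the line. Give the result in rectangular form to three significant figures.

Z_in ≈ 16.8 − j18.3 Ω

βl = 2π × 0.21 = 75.6°
tan(βl) = tan(75.6°) = 3.89
Z_in = Z_0·(Z_L + jZ_0·tanβl)/(Z_0 + jZ_L·tanβl)
     = 75·(355 + j292)/(75 + j1380)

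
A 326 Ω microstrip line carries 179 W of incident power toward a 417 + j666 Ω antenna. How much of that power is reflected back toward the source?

P_reflected ≈ 81.2 W

|Γ| = |(91 + j666)/(743 + j666)| = 0.674
|Γ|² = 0.454
P_refl = |Γ|²·P_inc = 81.2 W, P_del = (1 − |Γ|²)·P_inc = 97.8 W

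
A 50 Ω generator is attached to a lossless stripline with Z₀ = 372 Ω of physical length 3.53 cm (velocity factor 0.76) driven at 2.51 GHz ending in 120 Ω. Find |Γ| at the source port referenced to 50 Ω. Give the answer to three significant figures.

|Γ| ≈ 0.835

λ = v/f = 0.76·c / 2.51 GHz = 0.0908 m
βl = 2π·l/λ = 2π × 0.389 = 140°
tan(βl) = -0.842
Z_in = Z_0·(Z_L + jZ_0·tanβl)/(Z_0 + jZ_L·tanβl) = 191 − j261 Ω
Γ_s = (Z_in − Z_s)/(Z_in + Z_s) = (141 − j261)/(241 − j261), |Γ_s| = 0.835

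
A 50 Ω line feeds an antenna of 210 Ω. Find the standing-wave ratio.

For a purely resistive load, VSWR = R_L/Z_0 or Z_0/R_L (whichever > 1) = 210/50

VSWR ≈ 4.2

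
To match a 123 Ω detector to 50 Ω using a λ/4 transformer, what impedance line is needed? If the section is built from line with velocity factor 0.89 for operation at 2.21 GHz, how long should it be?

Z_qwt = √(Z_0·R_L) = √(50 × 123) = √6150
λ = 0.89·c/f = 0.121 m, so l = λ/4 = 0.0302 m

Z_qwt ≈ 78.4 Ω; length ≈ 3.02 cm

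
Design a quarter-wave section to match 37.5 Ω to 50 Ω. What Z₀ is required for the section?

Z_qwt ≈ 43.3 Ω

Z_qwt = √(Z_0·R_L) = √(50 × 37.5) = √1875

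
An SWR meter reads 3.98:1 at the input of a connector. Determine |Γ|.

|Γ| = (S − 1)/(S + 1) = (3.98 − 1)/(3.98 + 1) = 2.98/4.98

|Γ| ≈ 0.598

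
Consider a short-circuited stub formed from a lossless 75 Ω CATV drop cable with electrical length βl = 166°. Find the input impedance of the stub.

tan(βl) = -0.249
For a short-circuited stub, Z_in = jZ_0·tan(βl)

Z_in ≈ −j18.7 Ω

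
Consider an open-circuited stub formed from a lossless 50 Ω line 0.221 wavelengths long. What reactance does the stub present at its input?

X_in ≈ -9.21 Ω (capacitive)

βl = 2π × 0.221 = 79.6°
tan(βl) = 5.43
For an open-circuited stub, Z_in = −jZ_0·cot(βl) = −jZ_0/tan(βl)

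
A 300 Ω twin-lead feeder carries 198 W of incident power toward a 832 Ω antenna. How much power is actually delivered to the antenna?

Γ = (832 − 300)/(832 + 300) = 0.47
|Γ|² = 0.221
P_refl = |Γ|²·P_inc = 43.7 W, P_del = (1 − |Γ|²)·P_inc = 154 W

P_delivered ≈ 154 W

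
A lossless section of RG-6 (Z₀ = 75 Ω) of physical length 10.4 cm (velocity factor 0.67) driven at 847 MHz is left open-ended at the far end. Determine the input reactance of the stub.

λ = v/f = 0.67·c / 847 MHz = 0.237 m
βl = 2π·l/λ = 2π × 0.438 = 158°
tan(βl) = -0.409
For an open-ended stub, Z_in = −jZ_0·cot(βl) = −jZ_0/tan(βl)

X_in ≈ 184 Ω (inductive)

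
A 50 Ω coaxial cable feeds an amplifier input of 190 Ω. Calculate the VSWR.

For a purely resistive load, VSWR = R_L/Z_0 or Z_0/R_L (whichever > 1) = 190/50

VSWR ≈ 3.8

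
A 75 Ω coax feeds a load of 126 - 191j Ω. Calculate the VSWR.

Γ = (Z_L − Z_0)/(Z_L + Z_0) = (51 − j191)/(201 − j191)
|Γ| = 198/277 = 0.713
VSWR = (1 + |Γ|)/(1 − |Γ|) = 1.71/0.287

VSWR ≈ 5.97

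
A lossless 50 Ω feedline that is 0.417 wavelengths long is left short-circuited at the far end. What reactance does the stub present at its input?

X_in ≈ -28.7 Ω (capacitive)

βl = 2π × 0.417 = 150°
tan(βl) = -0.575
For a short-circuited stub, Z_in = jZ_0·tan(βl)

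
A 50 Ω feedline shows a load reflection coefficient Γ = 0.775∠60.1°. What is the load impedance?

Z_L = Z_0·(1 + Γ)/(1 − Γ) = 50·(1.39 + j0.672)/(0.614 − j0.672)

Z_L ≈ 24.1 + j81.1 Ω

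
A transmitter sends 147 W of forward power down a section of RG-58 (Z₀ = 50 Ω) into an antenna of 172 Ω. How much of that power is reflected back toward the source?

P_reflected ≈ 44.4 W

Γ = (172 − 50)/(172 + 50) = 0.55
|Γ|² = 0.302
P_refl = |Γ|²·P_inc = 44.4 W, P_del = (1 − |Γ|²)·P_inc = 103 W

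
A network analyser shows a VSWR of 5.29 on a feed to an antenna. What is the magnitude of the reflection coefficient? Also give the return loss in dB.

|Γ| ≈ 0.682; return loss ≈ 3.32 dB

|Γ| = (S − 1)/(S + 1) = (5.29 − 1)/(5.29 + 1) = 4.29/6.29
RL = −20·log₁₀|Γ| = −20·log₁₀(0.682)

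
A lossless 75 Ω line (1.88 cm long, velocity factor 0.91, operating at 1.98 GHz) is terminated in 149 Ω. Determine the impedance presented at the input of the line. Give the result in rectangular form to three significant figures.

λ = v/f = 0.91·c / 1.98 GHz = 0.138 m
βl = 2π·l/λ = 2π × 0.136 = 49.1°
tan(βl) = tan(49.1°) = 1.15
Z_in = Z_0·(Z_L + jZ_0·tanβl)/(Z_0 + jZ_L·tanβl)
     = 75·(149 + j86.5)/(75 + j172)

Z_in ≈ 55.5 − j40.8 Ω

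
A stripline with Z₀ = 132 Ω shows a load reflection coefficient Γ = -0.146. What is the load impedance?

Z_L = Z_0·(1 + Γ)/(1 − Γ) = 132·(0.854)/(1.15)

Z_L ≈ 98.4 Ω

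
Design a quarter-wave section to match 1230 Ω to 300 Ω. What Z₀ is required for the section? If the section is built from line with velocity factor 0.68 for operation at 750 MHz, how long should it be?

Z_qwt ≈ 607 Ω; length ≈ 6.8 cm

Z_qwt = √(Z_0·R_L) = √(300 × 1230) = √369000
λ = 0.68·c/f = 0.272 m, so l = λ/4 = 0.068 m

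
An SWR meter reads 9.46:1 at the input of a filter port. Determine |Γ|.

|Γ| ≈ 0.809

|Γ| = (S − 1)/(S + 1) = (9.46 − 1)/(9.46 + 1) = 8.46/10.5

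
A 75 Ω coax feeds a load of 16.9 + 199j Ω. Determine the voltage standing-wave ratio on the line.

VSWR ≈ 35.9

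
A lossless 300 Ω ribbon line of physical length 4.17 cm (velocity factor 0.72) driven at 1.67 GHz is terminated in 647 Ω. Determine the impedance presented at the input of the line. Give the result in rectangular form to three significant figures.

λ = v/f = 0.72·c / 1.67 GHz = 0.129 m
βl = 2π·l/λ = 2π × 0.322 = 116°
tan(βl) = tan(116°) = -2.04
Z_in = Z_0·(Z_L + jZ_0·tanβl)/(Z_0 + jZ_L·tanβl)
     = 300·(647 − j613)/(300 − j1320)

Z_in ≈ 164 + j110 Ω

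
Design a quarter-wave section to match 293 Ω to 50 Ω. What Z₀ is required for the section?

Z_qwt ≈ 121 Ω

Z_qwt = √(Z_0·R_L) = √(50 × 293) = √14650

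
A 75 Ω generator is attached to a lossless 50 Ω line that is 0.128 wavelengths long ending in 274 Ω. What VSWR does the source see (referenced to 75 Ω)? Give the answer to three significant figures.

VSWR ≈ 6.05

βl = 2π × 0.128 = 46.1°
tan(βl) = 1.04
Z_in = Z_0·(Z_L + jZ_0·tanβl)/(Z_0 + jZ_L·tanβl) = 17.1 − j45.2 Ω
Γ_s = (Z_in − Z_s)/(Z_in + Z_s) = (-57.9 − j45.2)/(92.1 − j45.2), |Γ_s| = 0.716
VSWR = (1 + |Γ_s|)/(1 − |Γ_s|)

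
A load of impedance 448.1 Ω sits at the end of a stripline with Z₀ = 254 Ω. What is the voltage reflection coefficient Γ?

Γ = (Z_L − Z_0)/(Z_L + Z_0) = (448.1 − 254)/(448.1 + 254) = 194.1/702.1

Γ = 0.276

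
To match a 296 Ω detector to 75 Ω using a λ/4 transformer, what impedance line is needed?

Z_qwt ≈ 149 Ω

Z_qwt = √(Z_0·R_L) = √(75 × 296) = √22200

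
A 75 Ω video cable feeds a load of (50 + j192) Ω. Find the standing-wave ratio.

Γ = (Z_L − Z_0)/(Z_L + Z_0) = (-25 + j192)/(125 + j192)
|Γ| = 194/229 = 0.845
VSWR = (1 + |Γ|)/(1 − |Γ|) = 1.85/0.155

VSWR ≈ 11.9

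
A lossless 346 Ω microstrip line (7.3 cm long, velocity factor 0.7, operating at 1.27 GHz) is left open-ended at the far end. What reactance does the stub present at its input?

X_in ≈ 898 Ω (inductive)

λ = v/f = 0.7·c / 1.27 GHz = 0.165 m
βl = 2π·l/λ = 2π × 0.441 = 159°
tan(βl) = -0.385
For an open-ended stub, Z_in = −jZ_0·cot(βl) = −jZ_0/tan(βl)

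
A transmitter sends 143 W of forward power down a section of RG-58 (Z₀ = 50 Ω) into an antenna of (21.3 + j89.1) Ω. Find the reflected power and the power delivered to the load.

|Γ| = |(-28.7 + j89.1)/(71.3 + j89.1)| = 0.82
|Γ|² = 0.673
P_refl = |Γ|²·P_inc = 96.2 W, P_del = (1 − |Γ|²)·P_inc = 46.8 W

P_reflected ≈ 96.2 W; P_delivered ≈ 46.8 W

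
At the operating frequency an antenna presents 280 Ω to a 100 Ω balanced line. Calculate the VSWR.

For a purely resistive load, VSWR = R_L/Z_0 or Z_0/R_L (whichever > 1) = 280/100

VSWR ≈ 2.8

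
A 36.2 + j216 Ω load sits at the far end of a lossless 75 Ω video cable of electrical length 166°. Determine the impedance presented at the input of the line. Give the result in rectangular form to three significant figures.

Z_in ≈ 13 + j116 Ω

tan(βl) = tan(166°) = -0.249
Z_in = Z_0·(Z_L + jZ_0·tanβl)/(Z_0 + jZ_L·tanβl)
     = 75·(36.2 + j197)/(129 − j9.03)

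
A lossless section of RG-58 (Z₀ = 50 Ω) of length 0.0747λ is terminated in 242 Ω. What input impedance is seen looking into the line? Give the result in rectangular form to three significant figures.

Z_in ≈ 43.3 − j80.9 Ω

βl = 2π × 0.0747 = 26.9°
tan(βl) = tan(26.9°) = 0.507
Z_in = Z_0·(Z_L + jZ_0·tanβl)/(Z_0 + jZ_L·tanβl)
     = 50·(242 + j25.4)/(50 + j123)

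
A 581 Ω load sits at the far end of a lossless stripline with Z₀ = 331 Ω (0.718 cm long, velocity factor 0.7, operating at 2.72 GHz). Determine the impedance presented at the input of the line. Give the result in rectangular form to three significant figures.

λ = v/f = 0.7·c / 2.72 GHz = 0.0772 m
βl = 2π·l/λ = 2π × 0.093 = 33.5°
tan(βl) = tan(33.5°) = 0.661
Z_in = Z_0·(Z_L + jZ_0·tanβl)/(Z_0 + jZ_L·tanβl)
     = 331·(581 + j219)/(331 + j384)

Z_in ≈ 356 − j194 Ω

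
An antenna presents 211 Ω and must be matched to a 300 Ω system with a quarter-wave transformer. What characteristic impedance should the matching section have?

Z_qwt = √(Z_0·R_L) = √(300 × 211) = √63300

Z_qwt ≈ 252 Ω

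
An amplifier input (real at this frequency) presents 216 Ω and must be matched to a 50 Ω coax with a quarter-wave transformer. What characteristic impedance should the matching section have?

Z_qwt = √(Z_0·R_L) = √(50 × 216) = √10800

Z_qwt ≈ 104 Ω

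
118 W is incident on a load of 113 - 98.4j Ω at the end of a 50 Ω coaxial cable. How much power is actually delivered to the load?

P_delivered ≈ 73.6 W

|Γ| = |(63 − j98.4)/(163 − j98.4)| = 0.614
|Γ|² = 0.377
P_refl = |Γ|²·P_inc = 44.4 W, P_del = (1 − |Γ|²)·P_inc = 73.6 W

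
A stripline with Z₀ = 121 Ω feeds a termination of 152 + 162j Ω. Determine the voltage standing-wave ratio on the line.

Γ = (Z_L − Z_0)/(Z_L + Z_0) = (31 + j162)/(273 + j162)
|Γ| = 165/317 = 0.52
VSWR = (1 + |Γ|)/(1 − |Γ|) = 1.52/0.48

VSWR ≈ 3.16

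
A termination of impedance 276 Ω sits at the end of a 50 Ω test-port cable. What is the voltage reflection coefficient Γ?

Γ = (Z_L − Z_0)/(Z_L + Z_0) = (276 − 50)/(276 + 50) = 226/326

Γ = 0.693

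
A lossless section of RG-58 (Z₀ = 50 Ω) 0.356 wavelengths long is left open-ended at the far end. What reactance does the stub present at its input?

βl = 2π × 0.356 = 128°
tan(βl) = -1.27
For an open-ended stub, Z_in = −jZ_0·cot(βl) = −jZ_0/tan(βl)

X_in ≈ 39.3 Ω (inductive)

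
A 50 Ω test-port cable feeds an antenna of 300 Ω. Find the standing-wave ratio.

Γ = (300 − 50)/(300 + 50) = 0.714
VSWR = (1 + 0.714)/(1 − 0.714)

VSWR ≈ 6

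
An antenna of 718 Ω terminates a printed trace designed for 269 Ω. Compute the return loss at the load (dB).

RL ≈ 6.84 dB

Γ = (718 − 269)/(718 + 269) = 0.455
RL = −20·log₁₀|Γ| = −20·log₁₀(0.455)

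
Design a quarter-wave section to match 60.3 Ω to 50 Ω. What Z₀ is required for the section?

Z_qwt = √(Z_0·R_L) = √(50 × 60.3) = √3015

Z_qwt ≈ 54.9 Ω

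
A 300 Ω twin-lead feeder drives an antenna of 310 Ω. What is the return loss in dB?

RL ≈ 35.7 dB

Γ = (310 − 300)/(310 + 300) = 0.0164
RL = −20·log₁₀|Γ| = −20·log₁₀(0.0164)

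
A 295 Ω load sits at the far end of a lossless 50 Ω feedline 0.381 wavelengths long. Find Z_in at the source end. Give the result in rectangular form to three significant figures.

Z_in ≈ 17.7 + j50.7 Ω

βl = 2π × 0.381 = 137°
tan(βl) = tan(137°) = -0.927
Z_in = Z_0·(Z_L + jZ_0·tanβl)/(Z_0 + jZ_L·tanβl)
     = 50·(295 − j46.4)/(50 − j274)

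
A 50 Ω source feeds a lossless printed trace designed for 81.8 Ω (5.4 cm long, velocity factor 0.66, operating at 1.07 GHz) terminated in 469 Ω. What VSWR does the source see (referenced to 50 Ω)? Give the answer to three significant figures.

VSWR ≈ 3.92

λ = v/f = 0.66·c / 1.07 GHz = 0.185 m
βl = 2π·l/λ = 2π × 0.292 = 105°
tan(βl) = -3.72
Z_in = Z_0·(Z_L + jZ_0·tanβl)/(Z_0 + jZ_L·tanβl) = 15.3 + j21.3 Ω
Γ_s = (Z_in − Z_s)/(Z_in + Z_s) = (-34.7 + j21.3)/(65.3 + j21.3), |Γ_s| = 0.593
VSWR = (1 + |Γ_s|)/(1 − |Γ_s|)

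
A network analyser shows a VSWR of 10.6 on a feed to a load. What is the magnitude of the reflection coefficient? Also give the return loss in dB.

|Γ| ≈ 0.828; return loss ≈ 1.64 dB

|Γ| = (S − 1)/(S + 1) = (10.6 − 1)/(10.6 + 1) = 9.6/11.6
RL = −20·log₁₀|Γ| = −20·log₁₀(0.828)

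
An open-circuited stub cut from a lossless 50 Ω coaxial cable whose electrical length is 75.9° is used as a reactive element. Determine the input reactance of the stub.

tan(βl) = 3.98
For an open-circuited stub, Z_in = −jZ_0·cot(βl) = −jZ_0/tan(βl)

X_in ≈ -12.6 Ω (capacitive)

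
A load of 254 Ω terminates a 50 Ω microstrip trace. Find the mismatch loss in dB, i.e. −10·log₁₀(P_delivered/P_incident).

mismatch loss ≈ 2.6 dB

Γ = (254 − 50)/(254 + 50) = 0.671
|Γ|² = 0.45, so P_del/P_inc = 1 − |Γ|² = 0.55
ML = −10·log₁₀(1 − |Γ|²)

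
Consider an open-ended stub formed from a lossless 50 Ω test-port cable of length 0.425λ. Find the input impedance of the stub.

Z_in ≈ +j98.1 Ω

βl = 2π × 0.425 = 153°
tan(βl) = -0.51
For an open-ended stub, Z_in = −jZ_0·cot(βl) = −jZ_0/tan(βl)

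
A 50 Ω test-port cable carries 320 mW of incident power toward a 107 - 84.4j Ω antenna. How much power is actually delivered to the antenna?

P_delivered ≈ 216 mW

|Γ| = |(57 − j84.4)/(157 − j84.4)| = 0.571
|Γ|² = 0.326
P_refl = |Γ|²·P_inc = 104 mW, P_del = (1 − |Γ|²)·P_inc = 216 mW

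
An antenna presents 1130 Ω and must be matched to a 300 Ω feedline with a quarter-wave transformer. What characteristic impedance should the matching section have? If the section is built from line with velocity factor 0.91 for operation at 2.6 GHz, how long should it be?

Z_qwt = √(Z_0·R_L) = √(300 × 1130) = √339000
λ = 0.91·c/f = 0.105 m, so l = λ/4 = 0.0262 m

Z_qwt ≈ 582 Ω; length ≈ 2.62 cm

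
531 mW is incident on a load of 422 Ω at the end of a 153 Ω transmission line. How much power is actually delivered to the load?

P_delivered ≈ 415 mW

Γ = (422 − 153)/(422 + 153) = 0.468
|Γ|² = 0.219
P_refl = |Γ|²·P_inc = 116 mW, P_del = (1 − |Γ|²)·P_inc = 415 mW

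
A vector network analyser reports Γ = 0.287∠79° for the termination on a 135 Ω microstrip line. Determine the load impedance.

Z_L ≈ 127 + j78.2 Ω

Z_L = Z_0·(1 + Γ)/(1 − Γ) = 135·(1.05 + j0.282)/(0.945 − j0.282)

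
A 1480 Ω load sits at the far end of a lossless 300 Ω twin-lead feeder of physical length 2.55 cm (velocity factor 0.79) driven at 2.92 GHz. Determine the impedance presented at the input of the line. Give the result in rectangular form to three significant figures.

Z_in ≈ 71.3 + j122 Ω

λ = v/f = 0.79·c / 2.92 GHz = 0.0812 m
βl = 2π·l/λ = 2π × 0.314 = 113°
tan(βl) = tan(113°) = -2.34
Z_in = Z_0·(Z_L + jZ_0·tanβl)/(Z_0 + jZ_L·tanβl)
     = 300·(1480 − j703)/(300 − j3470)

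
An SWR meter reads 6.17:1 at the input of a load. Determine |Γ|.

|Γ| ≈ 0.721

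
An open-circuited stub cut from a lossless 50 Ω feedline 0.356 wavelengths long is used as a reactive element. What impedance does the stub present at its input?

Z_in ≈ +j39.3 Ω

βl = 2π × 0.356 = 128°
tan(βl) = -1.27
For an open-circuited stub, Z_in = −jZ_0·cot(βl) = −jZ_0/tan(βl)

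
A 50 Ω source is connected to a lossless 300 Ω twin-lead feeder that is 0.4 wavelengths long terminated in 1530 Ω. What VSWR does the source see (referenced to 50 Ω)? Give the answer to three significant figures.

βl = 2π × 0.4 = 144°
tan(βl) = -0.727
Z_in = Z_0·(Z_L + jZ_0·tanβl)/(Z_0 + jZ_L·tanβl) = 159 + j370 Ω
Γ_s = (Z_in − Z_s)/(Z_in + Z_s) = (109 + j370)/(209 + j370), |Γ_s| = 0.908
VSWR = (1 + |Γ_s|)/(1 − |Γ_s|)

VSWR ≈ 20.7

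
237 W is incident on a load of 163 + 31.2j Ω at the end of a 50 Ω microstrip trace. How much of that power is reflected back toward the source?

|Γ| = |(113 + j31.2)/(213 + j31.2)| = 0.545
|Γ|² = 0.297
P_refl = |Γ|²·P_inc = 70.3 W, P_del = (1 − |Γ|²)·P_inc = 167 W

P_reflected ≈ 70.3 W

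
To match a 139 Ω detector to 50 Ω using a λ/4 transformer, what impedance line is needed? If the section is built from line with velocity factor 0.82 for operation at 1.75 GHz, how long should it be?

Z_qwt = √(Z_0·R_L) = √(50 × 139) = √6950
λ = 0.82·c/f = 0.141 m, so l = λ/4 = 0.0351 m

Z_qwt ≈ 83.4 Ω; length ≈ 3.51 cm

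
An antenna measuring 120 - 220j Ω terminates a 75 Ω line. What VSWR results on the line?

Γ = (Z_L − Z_0)/(Z_L + Z_0) = (45 − j220)/(195 − j220)
|Γ| = 225/294 = 0.764
VSWR = (1 + |Γ|)/(1 − |Γ|) = 1.76/0.236

VSWR ≈ 7.47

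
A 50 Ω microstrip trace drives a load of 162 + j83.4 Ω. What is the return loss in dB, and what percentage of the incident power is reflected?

Γ = (112 + j83.4)/(212 + j83.4), |Γ| = 0.613
RL = −20·log₁₀(0.613) = 4.25 dB
P_refl/P_inc = |Γ|² = 0.376

RL ≈ 4.25 dB; 37.6% of incident power reflected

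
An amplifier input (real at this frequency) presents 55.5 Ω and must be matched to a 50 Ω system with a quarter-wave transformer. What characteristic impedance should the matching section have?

Z_qwt = √(Z_0·R_L) = √(50 × 55.5) = √2775

Z_qwt ≈ 52.7 Ω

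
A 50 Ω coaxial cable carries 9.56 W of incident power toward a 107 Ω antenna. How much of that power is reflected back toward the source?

P_reflected ≈ 1.26 W

Γ = (107 − 50)/(107 + 50) = 0.363
|Γ|² = 0.132
P_refl = |Γ|²·P_inc = 1.26 W, P_del = (1 − |Γ|²)·P_inc = 8.3 W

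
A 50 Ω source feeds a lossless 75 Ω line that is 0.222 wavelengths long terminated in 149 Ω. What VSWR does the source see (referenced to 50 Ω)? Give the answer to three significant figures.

βl = 2π × 0.222 = 79.9°
tan(βl) = 5.63
Z_in = Z_0·(Z_L + jZ_0·tanβl)/(Z_0 + jZ_L·tanβl) = 38.6 − j9.88 Ω
Γ_s = (Z_in − Z_s)/(Z_in + Z_s) = (-11.4 − j9.88)/(88.6 − j9.88), |Γ_s| = 0.169
VSWR = (1 + |Γ_s|)/(1 − |Γ_s|)

VSWR ≈ 1.41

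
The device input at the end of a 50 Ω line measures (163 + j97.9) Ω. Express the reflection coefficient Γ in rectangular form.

Γ ≈ 0.612 + j0.178

Γ = (Z_L − Z_0)/(Z_L + Z_0) = (113 + j97.9)/(213 + j97.9)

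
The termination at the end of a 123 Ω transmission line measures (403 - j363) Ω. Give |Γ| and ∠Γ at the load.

Γ = (Z_L − Z_0)/(Z_L + Z_0) = (280 − j363)/(526 − j363)
|Γ| = 458/639 = 0.717

Γ ≈ 0.717 ∠ -17.7°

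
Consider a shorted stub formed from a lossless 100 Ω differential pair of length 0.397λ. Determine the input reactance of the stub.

X_in ≈ -75.6 Ω (capacitive)

βl = 2π × 0.397 = 143°
tan(βl) = -0.756
For a shorted stub, Z_in = jZ_0·tan(βl)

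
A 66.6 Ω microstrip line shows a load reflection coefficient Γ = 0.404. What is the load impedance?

Z_L = Z_0·(1 + Γ)/(1 − Γ) = 66.6·(1.4)/(0.596)

Z_L ≈ 157 Ω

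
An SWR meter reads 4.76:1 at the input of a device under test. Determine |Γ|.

|Γ| = (S − 1)/(S + 1) = (4.76 − 1)/(4.76 + 1) = 3.76/5.76

|Γ| ≈ 0.653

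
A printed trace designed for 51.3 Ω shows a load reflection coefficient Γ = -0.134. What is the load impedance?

Z_L = Z_0·(1 + Γ)/(1 − Γ) = 51.3·(0.866)/(1.13)

Z_L ≈ 39.2 Ω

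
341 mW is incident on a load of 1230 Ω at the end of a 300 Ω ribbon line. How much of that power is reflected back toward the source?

Γ = (1230 − 300)/(1230 + 300) = 0.608
|Γ|² = 0.369
P_refl = |Γ|²·P_inc = 126 mW, P_del = (1 − |Γ|²)·P_inc = 215 mW

P_reflected ≈ 126 mW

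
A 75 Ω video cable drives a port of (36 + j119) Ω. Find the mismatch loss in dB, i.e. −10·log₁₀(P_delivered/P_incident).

Γ = (-39 + j119)/(111 + j119), |Γ| = 0.77
|Γ|² = 0.592, so P_del/P_inc = 1 − |Γ|² = 0.408
ML = −10·log₁₀(1 − |Γ|²)

mismatch loss ≈ 3.9 dB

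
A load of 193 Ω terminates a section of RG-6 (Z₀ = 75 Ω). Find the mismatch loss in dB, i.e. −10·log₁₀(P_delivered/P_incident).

mismatch loss ≈ 0.936 dB

Γ = (193 − 75)/(193 + 75) = 0.44
|Γ|² = 0.194, so P_del/P_inc = 1 − |Γ|² = 0.806
ML = −10·log₁₀(1 − |Γ|²)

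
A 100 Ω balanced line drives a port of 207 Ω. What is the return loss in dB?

RL ≈ 9.16 dB

Γ = (207 − 100)/(207 + 100) = 0.349
RL = −20·log₁₀|Γ| = −20·log₁₀(0.349)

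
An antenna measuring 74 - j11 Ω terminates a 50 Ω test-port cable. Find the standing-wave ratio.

VSWR ≈ 1.54

Γ = (Z_L − Z_0)/(Z_L + Z_0) = (24 − j11)/(124 − j11)
|Γ| = 26.4/124 = 0.212
VSWR = (1 + |Γ|)/(1 − |Γ|) = 1.21/0.788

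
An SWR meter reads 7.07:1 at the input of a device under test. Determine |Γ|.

|Γ| ≈ 0.752

|Γ| = (S − 1)/(S + 1) = (7.07 − 1)/(7.07 + 1) = 6.07/8.07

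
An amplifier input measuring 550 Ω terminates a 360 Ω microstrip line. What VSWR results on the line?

For a purely resistive load, VSWR = R_L/Z_0 or Z_0/R_L (whichever > 1) = 550/360

VSWR ≈ 1.53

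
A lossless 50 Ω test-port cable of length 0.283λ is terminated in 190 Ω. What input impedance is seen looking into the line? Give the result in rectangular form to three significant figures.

βl = 2π × 0.283 = 102°
tan(βl) = tan(102°) = -4.75
Z_in = Z_0·(Z_L + jZ_0·tanβl)/(Z_0 + jZ_L·tanβl)
     = 50·(190 − j238)/(50 − j903)

Z_in ≈ 13.7 + j9.76 Ω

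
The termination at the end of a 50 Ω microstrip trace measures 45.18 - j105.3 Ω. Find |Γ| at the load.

Γ = (Z_L − Z_0)/(Z_L + Z_0) = (-4.82 − j105.3)/(95.18 − j105.3)
|Γ| = 105/142

|Γ| ≈ 0.743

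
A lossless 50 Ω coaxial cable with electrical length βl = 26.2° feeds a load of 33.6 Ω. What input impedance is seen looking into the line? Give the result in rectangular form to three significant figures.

Z_in ≈ 37.6 + j12.2 Ω

tan(βl) = tan(26.2°) = 0.492
Z_in = Z_0·(Z_L + jZ_0·tanβl)/(Z_0 + jZ_L·tanβl)
     = 50·(33.6 + j24.6)/(50 + j16.5)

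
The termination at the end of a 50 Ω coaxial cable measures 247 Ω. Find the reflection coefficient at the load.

Γ = 0.663

Γ = (Z_L − Z_0)/(Z_L + Z_0) = (247 − 50)/(247 + 50) = 197/297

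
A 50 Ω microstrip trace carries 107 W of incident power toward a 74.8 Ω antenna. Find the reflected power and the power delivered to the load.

Γ = (74.8 − 50)/(74.8 + 50) = 0.199
|Γ|² = 0.0395
P_refl = |Γ|²·P_inc = 4.23 W, P_del = (1 − |Γ|²)·P_inc = 103 W

P_reflected ≈ 4.23 W; P_delivered ≈ 103 W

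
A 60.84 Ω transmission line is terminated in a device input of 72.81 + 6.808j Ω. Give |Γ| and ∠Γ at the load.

Γ = (Z_L − Z_0)/(Z_L + Z_0) = (11.97 + j6.808)/(133.7 + j6.808)
|Γ| = 13.8/134 = 0.103

Γ ≈ 0.103 ∠ 26.7°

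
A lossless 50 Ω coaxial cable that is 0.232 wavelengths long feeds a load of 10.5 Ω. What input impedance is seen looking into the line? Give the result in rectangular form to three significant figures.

βl = 2π × 0.232 = 83.5°
tan(βl) = tan(83.5°) = 8.8
Z_in = Z_0·(Z_L + jZ_0·tanβl)/(Z_0 + jZ_L·tanβl)
     = 50·(10.5 + j440)/(50 + j92.4)

Z_in ≈ 187 + j95.2 Ω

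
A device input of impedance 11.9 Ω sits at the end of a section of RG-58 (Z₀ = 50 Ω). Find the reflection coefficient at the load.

Γ = (Z_L − Z_0)/(Z_L + Z_0) = (11.9 − 50)/(11.9 + 50) = -38.1/61.9

Γ = -0.616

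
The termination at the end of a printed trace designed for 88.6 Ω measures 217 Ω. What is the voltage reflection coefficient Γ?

Γ = 0.42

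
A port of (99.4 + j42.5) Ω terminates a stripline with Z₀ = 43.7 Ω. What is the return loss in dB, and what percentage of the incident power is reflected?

Γ = (55.7 + j42.5)/(143.1 + j42.5), |Γ| = 0.469
RL = −20·log₁₀(0.469) = 6.57 dB
P_refl/P_inc = |Γ|² = 0.22

RL ≈ 6.57 dB; 22% of incident power reflected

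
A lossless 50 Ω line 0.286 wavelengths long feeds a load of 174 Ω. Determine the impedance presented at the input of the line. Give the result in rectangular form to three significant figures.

Z_in ≈ 15.1 + j10.5 Ω

βl = 2π × 0.286 = 103°
tan(βl) = tan(103°) = -4.35
Z_in = Z_0·(Z_L + jZ_0·tanβl)/(Z_0 + jZ_L·tanβl)
     = 50·(174 − j217)/(50 − j756)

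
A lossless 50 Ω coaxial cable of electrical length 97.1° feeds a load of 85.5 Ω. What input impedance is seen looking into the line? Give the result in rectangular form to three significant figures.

Z_in ≈ 29.5 + j4.08 Ω

tan(βl) = tan(97.1°) = -8.03
Z_in = Z_0·(Z_L + jZ_0·tanβl)/(Z_0 + jZ_L·tanβl)
     = 50·(85.5 − j401)/(50 − j686)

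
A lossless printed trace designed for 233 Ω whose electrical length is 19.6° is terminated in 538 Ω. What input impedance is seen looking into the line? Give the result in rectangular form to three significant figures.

Z_in ≈ 362 − j214 Ω

tan(βl) = tan(19.6°) = 0.356
Z_in = Z_0·(Z_L + jZ_0·tanβl)/(Z_0 + jZ_L·tanβl)
     = 233·(538 + j83)/(233 + j192)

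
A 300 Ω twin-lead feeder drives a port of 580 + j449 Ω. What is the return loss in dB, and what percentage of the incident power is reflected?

RL ≈ 5.42 dB; 28.7% of incident power reflected

Γ = (280 + j449)/(880 + j449), |Γ| = 0.536
RL = −20·log₁₀(0.536) = 5.42 dB
P_refl/P_inc = |Γ|² = 0.287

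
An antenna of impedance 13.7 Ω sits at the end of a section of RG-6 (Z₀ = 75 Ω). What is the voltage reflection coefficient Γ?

Γ = -0.691

Γ = (Z_L − Z_0)/(Z_L + Z_0) = (13.7 − 75)/(13.7 + 75) = -61.3/88.7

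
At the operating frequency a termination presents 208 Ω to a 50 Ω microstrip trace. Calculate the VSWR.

Γ = (208 − 50)/(208 + 50) = 0.612
VSWR = (1 + 0.612)/(1 − 0.612)

VSWR ≈ 4.16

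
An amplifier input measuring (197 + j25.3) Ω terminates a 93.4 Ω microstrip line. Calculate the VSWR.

Γ = (Z_L − Z_0)/(Z_L + Z_0) = (103.6 + j25.3)/(290.4 + j25.3)
|Γ| = 107/292 = 0.366
VSWR = (1 + |Γ|)/(1 − |Γ|) = 1.37/0.634

VSWR ≈ 2.15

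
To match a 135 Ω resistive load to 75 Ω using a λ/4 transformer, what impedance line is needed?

Z_qwt ≈ 101 Ω

Z_qwt = √(Z_0·R_L) = √(75 × 135) = √10120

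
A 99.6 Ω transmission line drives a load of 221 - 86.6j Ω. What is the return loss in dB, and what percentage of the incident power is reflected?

Γ = (121.4 − j86.6)/(320.6 − j86.6), |Γ| = 0.449
RL = −20·log₁₀(0.449) = 6.95 dB
P_refl/P_inc = |Γ|² = 0.202

RL ≈ 6.95 dB; 20.2% of incident power reflected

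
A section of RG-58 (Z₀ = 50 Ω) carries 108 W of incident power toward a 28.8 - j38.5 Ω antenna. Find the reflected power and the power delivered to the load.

P_reflected ≈ 27.1 W; P_delivered ≈ 80.9 W

|Γ| = |(-21.2 − j38.5)/(78.8 − j38.5)| = 0.501
|Γ|² = 0.251
P_refl = |Γ|²·P_inc = 27.1 W, P_del = (1 − |Γ|²)·P_inc = 80.9 W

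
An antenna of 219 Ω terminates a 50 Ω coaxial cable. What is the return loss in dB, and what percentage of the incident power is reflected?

Γ = (219 − 50)/(219 + 50) = 0.628
RL = −20·log₁₀(0.628) = 4.04 dB
P_refl/P_inc = |Γ|² = 0.395

RL ≈ 4.04 dB; 39.5% of incident power reflected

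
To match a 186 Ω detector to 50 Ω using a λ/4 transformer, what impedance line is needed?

Z_qwt ≈ 96.4 Ω

Z_qwt = √(Z_0·R_L) = √(50 × 186) = √9300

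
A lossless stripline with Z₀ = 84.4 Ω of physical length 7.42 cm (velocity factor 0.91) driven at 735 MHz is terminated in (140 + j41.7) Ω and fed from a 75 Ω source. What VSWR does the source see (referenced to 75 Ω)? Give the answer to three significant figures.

λ = v/f = 0.91·c / 735 MHz = 0.371 m
βl = 2π·l/λ = 2π × 0.2 = 71.9°
tan(βl) = 3.06
Z_in = Z_0·(Z_L + jZ_0·tanβl)/(Z_0 + jZ_L·tanβl) = 55.7 − j33.2 Ω
Γ_s = (Z_in − Z_s)/(Z_in + Z_s) = (-19.3 − j33.2)/(131 − j33.2), |Γ_s| = 0.284
VSWR = (1 + |Γ_s|)/(1 − |Γ_s|)

VSWR ≈ 1.8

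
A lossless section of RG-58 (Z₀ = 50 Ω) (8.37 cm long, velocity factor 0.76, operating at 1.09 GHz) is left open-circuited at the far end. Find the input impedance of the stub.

λ = v/f = 0.76·c / 1.09 GHz = 0.209 m
βl = 2π·l/λ = 2π × 0.4 = 144°
tan(βl) = -0.725
For an open-circuited stub, Z_in = −jZ_0·cot(βl) = −jZ_0/tan(βl)

Z_in ≈ +j69 Ω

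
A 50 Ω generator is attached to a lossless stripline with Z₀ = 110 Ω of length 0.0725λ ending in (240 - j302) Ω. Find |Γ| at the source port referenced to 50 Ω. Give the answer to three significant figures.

|Γ| ≈ 0.8

βl = 2π × 0.0725 = 26.1°
tan(βl) = 0.49
Z_in = Z_0·(Z_L + jZ_0·tanβl)/(Z_0 + jZ_L·tanβl) = 44.8 − j126 Ω
Γ_s = (Z_in − Z_s)/(Z_in + Z_s) = (-5.19 − j126)/(94.8 − j126), |Γ_s| = 0.8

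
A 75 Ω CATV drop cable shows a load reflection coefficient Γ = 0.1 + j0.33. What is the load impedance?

Z_L ≈ 71.9 + j53.9 Ω

Z_L = Z_0·(1 + Γ)/(1 − Γ) = 75·(1.1 + j0.33)/(0.9 − j0.33)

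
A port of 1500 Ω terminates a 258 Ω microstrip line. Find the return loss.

Γ = (1500 − 258)/(1500 + 258) = 0.706
RL = −20·log₁₀|Γ| = −20·log₁₀(0.706)

RL ≈ 3.02 dB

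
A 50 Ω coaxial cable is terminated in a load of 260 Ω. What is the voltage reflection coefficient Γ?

Γ = (Z_L − Z_0)/(Z_L + Z_0) = (260 − 50)/(260 + 50) = 210/310

Γ = 0.677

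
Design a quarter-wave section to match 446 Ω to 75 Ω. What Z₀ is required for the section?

Z_qwt = √(Z_0·R_L) = √(75 × 446) = √33450

Z_qwt ≈ 183 Ω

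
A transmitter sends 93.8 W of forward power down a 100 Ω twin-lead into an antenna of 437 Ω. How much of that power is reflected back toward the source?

P_reflected ≈ 36.9 W

Γ = (437 − 100)/(437 + 100) = 0.628
|Γ|² = 0.394
P_refl = |Γ|²·P_inc = 36.9 W, P_del = (1 − |Γ|²)·P_inc = 56.9 W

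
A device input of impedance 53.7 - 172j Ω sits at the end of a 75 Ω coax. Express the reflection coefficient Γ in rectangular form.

Γ ≈ 0.582 − j0.559

Γ = (Z_L − Z_0)/(Z_L + Z_0) = (-21.3 − j172)/(128.7 − j172)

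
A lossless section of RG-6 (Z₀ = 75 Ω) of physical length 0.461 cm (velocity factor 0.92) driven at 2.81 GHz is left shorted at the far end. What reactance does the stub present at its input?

X_in ≈ 22.8 Ω (inductive)

λ = v/f = 0.92·c / 2.81 GHz = 0.0982 m
βl = 2π·l/λ = 2π × 0.0469 = 16.9°
tan(βl) = 0.304
For a shorted stub, Z_in = jZ_0·tan(βl)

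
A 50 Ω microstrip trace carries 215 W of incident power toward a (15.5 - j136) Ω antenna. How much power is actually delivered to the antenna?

P_delivered ≈ 29.3 W

|Γ| = |(-34.5 − j136)/(65.5 − j136)| = 0.929
|Γ|² = 0.864
P_refl = |Γ|²·P_inc = 186 W, P_del = (1 − |Γ|²)·P_inc = 29.3 W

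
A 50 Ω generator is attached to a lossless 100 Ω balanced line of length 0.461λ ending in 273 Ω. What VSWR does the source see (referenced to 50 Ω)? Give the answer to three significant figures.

βl = 2π × 0.461 = 166°
tan(βl) = -0.25
Z_in = Z_0·(Z_L + jZ_0·tanβl)/(Z_0 + jZ_L·tanβl) = 198 + j110 Ω
Γ_s = (Z_in − Z_s)/(Z_in + Z_s) = (148 + j110)/(248 + j110), |Γ_s| = 0.68
VSWR = (1 + |Γ_s|)/(1 − |Γ_s|)

VSWR ≈ 5.24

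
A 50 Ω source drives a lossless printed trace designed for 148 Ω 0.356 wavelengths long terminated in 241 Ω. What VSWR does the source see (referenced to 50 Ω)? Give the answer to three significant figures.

VSWR ≈ 3.06

βl = 2π × 0.356 = 128°
tan(βl) = -1.27
Z_in = Z_0·(Z_L + jZ_0·tanβl)/(Z_0 + jZ_L·tanβl) = 119 + j58.8 Ω
Γ_s = (Z_in − Z_s)/(Z_in + Z_s) = (69.2 + j58.8)/(169 + j58.8), |Γ_s| = 0.507
VSWR = (1 + |Γ_s|)/(1 − |Γ_s|)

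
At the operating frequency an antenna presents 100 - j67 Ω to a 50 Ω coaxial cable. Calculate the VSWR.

Γ = (Z_L − Z_0)/(Z_L + Z_0) = (50 − j67)/(150 − j67)
|Γ| = 83.6/164 = 0.509
VSWR = (1 + |Γ|)/(1 − |Γ|) = 1.51/0.491

VSWR ≈ 3.07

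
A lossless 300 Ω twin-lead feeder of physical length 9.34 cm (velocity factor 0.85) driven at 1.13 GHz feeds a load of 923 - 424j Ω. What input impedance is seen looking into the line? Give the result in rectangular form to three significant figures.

λ = v/f = 0.85·c / 1.13 GHz = 0.226 m
βl = 2π·l/λ = 2π × 0.414 = 149°
tan(βl) = tan(149°) = -0.601
Z_in = Z_0·(Z_L + jZ_0·tanβl)/(Z_0 + jZ_L·tanβl)
     = 300·(923 − j604)/(45.2 − j555)

Z_in ≈ 365 + j470 Ω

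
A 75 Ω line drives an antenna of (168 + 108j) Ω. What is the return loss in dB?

RL ≈ 5.42 dB

Γ = (93 + j108)/(243 + j108), |Γ| = 0.536
RL = −20·log₁₀|Γ| = −20·log₁₀(0.536)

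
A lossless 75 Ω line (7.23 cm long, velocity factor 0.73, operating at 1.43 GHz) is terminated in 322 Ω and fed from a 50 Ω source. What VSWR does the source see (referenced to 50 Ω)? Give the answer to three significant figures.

VSWR ≈ 6.33

λ = v/f = 0.73·c / 1.43 GHz = 0.153 m
βl = 2π·l/λ = 2π × 0.472 = 170°
tan(βl) = -0.177
Z_in = Z_0·(Z_L + jZ_0·tanβl)/(Z_0 + jZ_L·tanβl) = 210 + j147 Ω
Γ_s = (Z_in − Z_s)/(Z_in + Z_s) = (160 + j147)/(260 + j147), |Γ_s| = 0.727
VSWR = (1 + |Γ_s|)/(1 − |Γ_s|)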